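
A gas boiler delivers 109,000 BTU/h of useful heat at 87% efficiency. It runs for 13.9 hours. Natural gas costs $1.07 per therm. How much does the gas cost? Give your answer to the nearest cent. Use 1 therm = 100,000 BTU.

$18.63

Heat delivered = 109,000 BTU/h × 13.9 h = 1,515,100 BTU
Gas input = 1,515,100 / 0.87 = 1,741,494 BTU
= 1,741,494 / 100,000 = 17.41 therm
Cost = 17.41 × $1.07/therm = $18.63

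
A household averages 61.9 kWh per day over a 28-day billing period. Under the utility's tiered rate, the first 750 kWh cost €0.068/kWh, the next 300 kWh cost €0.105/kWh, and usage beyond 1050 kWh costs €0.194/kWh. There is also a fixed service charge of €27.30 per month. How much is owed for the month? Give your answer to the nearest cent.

Usage = 61.9 kWh/day × 28 days = 1733.2 kWh
First 750 kWh × €0.068 = €51.00
Next 300 kWh × €0.105 = €31.50
Remaining 683.2 kWh × €0.194 = €132.54
Energy charge = €215.04; + service €27.30 = €242.34

€242.34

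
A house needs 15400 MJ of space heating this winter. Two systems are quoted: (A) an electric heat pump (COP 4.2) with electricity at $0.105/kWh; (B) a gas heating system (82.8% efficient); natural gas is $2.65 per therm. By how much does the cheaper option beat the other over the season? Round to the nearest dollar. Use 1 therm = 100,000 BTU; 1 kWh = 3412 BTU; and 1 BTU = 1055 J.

Heat load = 15400 MJ = 15,400,000,000 J / 1055 = 14,597,156 BTU
Gas: input = 14,597,156 / 0.828 = 17,629,416 BTU = 176.3 therm → 176.3 × $2.65 = $467.18
Heat pump: 14,597,156 BTU / 3412 = 4,278 kWh heat; / 4.2 = 1,019 kWh in → × $0.105 = $106.95
Difference = |$467.18 − $106.95| = $360.22 ≈ $360

$360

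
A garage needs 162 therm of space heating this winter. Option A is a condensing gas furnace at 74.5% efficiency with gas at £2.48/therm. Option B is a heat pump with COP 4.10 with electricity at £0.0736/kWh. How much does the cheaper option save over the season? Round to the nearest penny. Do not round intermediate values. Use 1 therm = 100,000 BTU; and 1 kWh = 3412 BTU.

Heat load = 162 therm × 100,000 = 16,200,000 BTU
Gas: input = 16,200,000 / 0.745 = 21,744,966 BTU = 217.4 therm → 217.4 × £2.48 = £539.28
Heat pump: 16,200,000 BTU / 3412 = 4,748 kWh heat; / 4.10 = 1,158 kWh in → × £0.0736 = £85.23
Difference = |£539.28 − £85.23| = £454.04

£454.04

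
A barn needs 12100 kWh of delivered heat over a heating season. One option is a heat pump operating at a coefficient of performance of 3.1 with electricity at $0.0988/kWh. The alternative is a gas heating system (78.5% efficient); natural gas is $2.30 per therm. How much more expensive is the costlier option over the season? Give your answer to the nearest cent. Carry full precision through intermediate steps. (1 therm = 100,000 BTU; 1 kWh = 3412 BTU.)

$823.99

Heat load = 12100 kWh × 3412 = 41,285,200 BTU
Gas: input = 41,285,200 / 0.785 = 52,592,611 BTU = 525.9 therm → 525.9 × $2.30 = $1,209.63
Heat pump: 41,285,200 BTU / 3412 = 12,100 kWh heat; / 3.1 = 3,903 kWh in → × $0.0988 = $385.64
Difference = |$1,209.63 − $385.64| = $823.99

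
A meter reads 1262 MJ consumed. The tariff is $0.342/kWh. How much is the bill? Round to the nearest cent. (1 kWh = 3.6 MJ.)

$119.89

1262 MJ × (0.27778 kWh/MJ) = 350.6 kWh
Cost = 350.6 kWh × $0.342/kWh = $119.89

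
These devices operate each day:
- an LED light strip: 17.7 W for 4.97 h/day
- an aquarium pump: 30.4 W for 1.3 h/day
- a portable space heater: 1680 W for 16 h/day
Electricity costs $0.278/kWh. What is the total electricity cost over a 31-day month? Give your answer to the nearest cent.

LED light strip: 17.7 W × 4.97 h × 31 d = 2,727 Wh = 2.727 kWh
aquarium pump: 30.4 W × 1.3 h × 31 d = 1,225 Wh = 1.225 kWh
portable space heater: 1680 W × 16 h × 31 d = 833,280 Wh = 833.3 kWh
Total energy = 2.727 + 1.225 + 833.3 = 837.2 kWh
Cost = 837.2 kWh × $0.278 = $232.75

$232.75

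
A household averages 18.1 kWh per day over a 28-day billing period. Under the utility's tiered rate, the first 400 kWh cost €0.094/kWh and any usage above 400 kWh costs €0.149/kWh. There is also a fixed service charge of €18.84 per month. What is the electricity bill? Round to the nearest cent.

Usage = 18.1 kWh/day × 28 days = 506.8 kWh
First 400 kWh × €0.094 = €37.60
Remaining 106.8 kWh × €0.149 = €15.91
Energy charge = €53.51; + service €18.84 = €72.35

€72.35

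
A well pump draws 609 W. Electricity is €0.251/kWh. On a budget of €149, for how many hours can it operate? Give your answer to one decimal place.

Energy budget = €149 / €0.251 per kWh = 593.6 kWh = 593,625 Wh
Runtime = 593,625 Wh / 609 W = 974.8 h

974.8 h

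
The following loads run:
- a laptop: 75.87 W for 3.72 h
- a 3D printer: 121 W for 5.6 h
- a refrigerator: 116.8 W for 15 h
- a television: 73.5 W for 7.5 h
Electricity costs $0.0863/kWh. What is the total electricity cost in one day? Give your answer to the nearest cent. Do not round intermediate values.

laptop: 75.87 W × 3.72 h = 282 Wh = 0.2822 kWh
3D printer: 121 W × 5.6 h = 678 Wh = 0.6776 kWh
refrigerator: 116.8 W × 15 h = 1,752 Wh = 1.752 kWh
television: 73.5 W × 7.5 h = 551 Wh = 0.5513 kWh
Total energy = 0.2822 + 0.6776 + 1.752 + 0.5513 = 3.263 kWh
Cost = 3.263 kWh × $0.0863 = $0.28

$0.28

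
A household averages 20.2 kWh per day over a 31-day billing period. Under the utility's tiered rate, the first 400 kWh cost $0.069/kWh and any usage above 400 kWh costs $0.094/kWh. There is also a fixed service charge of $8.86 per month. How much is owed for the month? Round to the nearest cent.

$57.72

Usage = 20.2 kWh/day × 31 days = 626.2 kWh
First 400 kWh × $0.069 = $27.60
Remaining 226.2 kWh × $0.094 = $21.26
Energy charge = $48.86; + service $8.86 = $57.72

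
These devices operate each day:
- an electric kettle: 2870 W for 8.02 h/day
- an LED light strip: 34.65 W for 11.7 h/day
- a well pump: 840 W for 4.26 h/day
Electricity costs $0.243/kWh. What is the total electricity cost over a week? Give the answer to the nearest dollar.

electric kettle: 2870 W × 8.02 h × 7 d = 161,122 Wh = 161.1 kWh
LED light strip: 34.65 W × 11.7 h × 7 d = 2,838 Wh = 2.838 kWh
well pump: 840 W × 4.26 h × 7 d = 25,049 Wh = 25.05 kWh
Total energy = 161.1 + 2.838 + 25.05 = 189 kWh
Cost = 189 kWh × $0.243 = $45.93 ≈ $46

$46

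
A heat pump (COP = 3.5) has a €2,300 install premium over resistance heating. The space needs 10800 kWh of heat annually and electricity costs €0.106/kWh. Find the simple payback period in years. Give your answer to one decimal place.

Resistance: 10800 kWh × €0.106 = €1,144.80/yr
Heat pump: 10800 / 3.5 = 3086 kWh in → × €0.106 = €327.09/yr
Annual savings = €817.71
Payback = €2,300 / €817.71 = 2.81 years

2.8 years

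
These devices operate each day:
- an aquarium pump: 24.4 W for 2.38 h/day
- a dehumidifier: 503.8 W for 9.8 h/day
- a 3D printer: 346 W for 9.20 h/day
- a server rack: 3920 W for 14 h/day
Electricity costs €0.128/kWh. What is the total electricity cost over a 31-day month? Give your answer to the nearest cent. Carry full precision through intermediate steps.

aquarium pump: 24.4 W × 2.38 h × 31 d = 1,800 Wh = 1.8 kWh
dehumidifier: 503.8 W × 9.8 h × 31 d = 153,054 Wh = 153.1 kWh
3D printer: 346 W × 9.20 h × 31 d = 98,679 Wh = 98.68 kWh
server rack: 3920 W × 14 h × 31 d = 1,701,280 Wh = 1,701 kWh
Total energy = 1.8 + 153.1 + 98.68 + 1,701 = 1,955 kWh
Cost = 1,955 kWh × €0.128 = €250.22

€250.22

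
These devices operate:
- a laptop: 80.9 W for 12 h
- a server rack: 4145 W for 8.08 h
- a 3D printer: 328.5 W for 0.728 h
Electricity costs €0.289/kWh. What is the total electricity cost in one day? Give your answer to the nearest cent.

€10.03

laptop: 80.9 W × 12 h = 971 Wh = 0.9708 kWh
server rack: 4145 W × 8.08 h = 33,492 Wh = 33.49 kWh
3D printer: 328.5 W × 0.728 h = 239 Wh = 0.2391 kWh
Total energy = 0.9708 + 33.49 + 0.2391 = 34.7 kWh
Cost = 34.7 kWh × €0.289 = €10.03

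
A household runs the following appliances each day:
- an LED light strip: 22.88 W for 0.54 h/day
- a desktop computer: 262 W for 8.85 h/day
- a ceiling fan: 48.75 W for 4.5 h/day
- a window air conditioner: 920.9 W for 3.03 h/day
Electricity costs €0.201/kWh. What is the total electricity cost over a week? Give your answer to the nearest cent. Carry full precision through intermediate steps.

€7.51

LED light strip: 22.88 W × 0.54 h × 7 d = 86 Wh = 0.08649 kWh
desktop computer: 262 W × 8.85 h × 7 d = 16,231 Wh = 16.23 kWh
ceiling fan: 48.75 W × 4.5 h × 7 d = 1,536 Wh = 1.536 kWh
window air conditioner: 920.9 W × 3.03 h × 7 d = 19,532 Wh = 19.53 kWh
Total energy = 0.08649 + 16.23 + 1.536 + 19.53 = 37.39 kWh
Cost = 37.39 kWh × €0.201 = €7.51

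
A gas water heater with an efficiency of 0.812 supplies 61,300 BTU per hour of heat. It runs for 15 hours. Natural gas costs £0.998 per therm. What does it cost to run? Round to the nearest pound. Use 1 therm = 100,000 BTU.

£11

Heat delivered = 61,300 BTU/h × 15 h = 919,500 BTU
Gas input = 919,500 / 0.812 = 1,132,389 BTU
= 1,132,389 / 100,000 = 11.32 therm
Cost = 11.32 × £0.998/therm = £11.30 ≈ £11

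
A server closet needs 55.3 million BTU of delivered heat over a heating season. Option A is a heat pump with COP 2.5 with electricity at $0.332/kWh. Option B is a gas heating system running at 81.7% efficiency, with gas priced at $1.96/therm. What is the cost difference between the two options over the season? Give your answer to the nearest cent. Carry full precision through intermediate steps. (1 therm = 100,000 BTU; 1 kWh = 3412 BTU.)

Heat load = 55.3 × 10⁶ BTU = 55,300,000 BTU
Gas: input = 55,300,000 / 0.817 = 67,686,659 BTU = 676.9 therm → 676.9 × $1.96 = $1,326.66
Heat pump: 55,300,000 BTU / 3412 = 16,210 kWh heat; / 2.5 = 6,483 kWh in → × $0.332 = $2,152.36
Difference = |$1,326.66 − $2,152.36| = $825.70

$825.70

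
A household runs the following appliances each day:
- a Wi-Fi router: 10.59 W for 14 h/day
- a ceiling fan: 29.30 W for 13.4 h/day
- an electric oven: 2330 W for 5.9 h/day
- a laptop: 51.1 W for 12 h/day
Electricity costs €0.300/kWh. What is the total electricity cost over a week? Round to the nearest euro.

Wi-Fi router: 10.59 W × 14 h × 7 d = 1,038 Wh = 1.038 kWh
ceiling fan: 29.30 W × 13.4 h × 7 d = 2,748 Wh = 2.748 kWh
electric oven: 2330 W × 5.9 h × 7 d = 96,229 Wh = 96.23 kWh
laptop: 51.1 W × 12 h × 7 d = 4,292 Wh = 4.292 kWh
Total energy = 1.038 + 2.748 + 96.23 + 4.292 = 104.3 kWh
Cost = 104.3 kWh × €0.300 = €31.29 ≈ €31

€31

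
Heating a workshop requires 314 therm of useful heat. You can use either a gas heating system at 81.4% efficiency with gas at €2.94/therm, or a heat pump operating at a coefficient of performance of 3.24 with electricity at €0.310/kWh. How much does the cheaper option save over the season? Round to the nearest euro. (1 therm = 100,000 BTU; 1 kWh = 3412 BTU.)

€254

Heat load = 314 therm × 100,000 = 31,400,000 BTU
Gas: input = 31,400,000 / 0.814 = 38,574,939 BTU = 385.7 therm → 385.7 × €2.94 = €1,134.10
Heat pump: 31,400,000 BTU / 3412 = 9,203 kWh heat; / 3.24 = 2,840 kWh in → × €0.310 = €880.52
Difference = |€1,134.10 − €880.52| = €253.59 ≈ €254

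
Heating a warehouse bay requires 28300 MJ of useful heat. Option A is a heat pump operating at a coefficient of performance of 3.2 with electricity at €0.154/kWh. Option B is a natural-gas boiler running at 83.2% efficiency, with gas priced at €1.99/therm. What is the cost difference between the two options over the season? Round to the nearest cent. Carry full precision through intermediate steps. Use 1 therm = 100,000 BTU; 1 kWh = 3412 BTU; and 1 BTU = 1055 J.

Heat load = 28300 MJ = 28,300,000,000 J / 1055 = 26,824,645 BTU
Gas: input = 26,824,645 / 0.832 = 32,241,159 BTU = 322.4 therm → 322.4 × €1.99 = €641.60
Heat pump: 26,824,645 BTU / 3412 = 7,862 kWh heat; / 3.2 = 2,457 kWh in → × €0.154 = €378.35
Difference = |€641.60 − €378.35| = €263.25

€263.25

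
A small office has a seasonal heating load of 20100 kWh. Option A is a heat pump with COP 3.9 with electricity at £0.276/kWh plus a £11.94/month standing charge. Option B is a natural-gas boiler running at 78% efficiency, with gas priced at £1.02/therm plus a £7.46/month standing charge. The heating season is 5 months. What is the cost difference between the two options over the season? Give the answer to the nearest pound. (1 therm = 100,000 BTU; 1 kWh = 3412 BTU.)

£548

Heat load = 20100 kWh × 3412 = 68,581,200 BTU
Gas: input = 68,581,200 / 0.78 = 87,924,615 BTU = 879.2 therm → 879.2 × £1.02 = £896.83; + 5 × £7.46 standing = £934.13
Heat pump: 68,581,200 BTU / 3412 = 20,100 kWh heat; / 3.9 = 5,154 kWh in → × £0.276 = £1,422.46; + 5 × £11.94 standing = £1,482.16
Difference = |£934.13 − £1,482.16| = £548.03 ≈ £548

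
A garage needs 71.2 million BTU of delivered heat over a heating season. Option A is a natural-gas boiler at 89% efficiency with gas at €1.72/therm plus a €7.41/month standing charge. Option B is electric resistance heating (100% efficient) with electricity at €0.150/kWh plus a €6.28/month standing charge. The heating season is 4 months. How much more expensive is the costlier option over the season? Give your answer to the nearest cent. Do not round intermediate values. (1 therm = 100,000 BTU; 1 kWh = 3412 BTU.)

€1749.61

Heat load = 71.2 × 10⁶ BTU = 71,200,000 BTU
Gas: input = 71,200,000 / 0.89 = 80,000,000 BTU = 800 therm → 800 × €1.72 = €1,376.00; + 4 × €7.41 standing = €1,405.64
Electric: 71,200,000 BTU / 3412 = 20,870 kWh → × €0.150 = €3,130.13; + 4 × €6.28 standing = €3,155.25
Difference = |€1,405.64 − €3,155.25| = €1,749.61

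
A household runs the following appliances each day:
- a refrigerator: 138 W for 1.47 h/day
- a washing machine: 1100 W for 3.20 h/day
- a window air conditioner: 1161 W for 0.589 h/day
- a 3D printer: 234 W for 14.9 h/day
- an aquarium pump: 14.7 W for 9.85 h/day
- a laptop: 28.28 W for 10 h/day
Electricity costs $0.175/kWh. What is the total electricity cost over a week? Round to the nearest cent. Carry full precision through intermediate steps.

$10.19

refrigerator: 138 W × 1.47 h × 7 d = 1,420 Wh = 1.42 kWh
washing machine: 1100 W × 3.20 h × 7 d = 24,640 Wh = 24.64 kWh
window air conditioner: 1161 W × 0.589 h × 7 d = 4,787 Wh = 4.787 kWh
3D printer: 234 W × 14.9 h × 7 d = 24,406 Wh = 24.41 kWh
aquarium pump: 14.7 W × 9.85 h × 7 d = 1,014 Wh = 1.014 kWh
laptop: 28.28 W × 10 h × 7 d = 1,980 Wh = 1.98 kWh
Total energy = 1.42 + 24.64 + 4.787 + 24.41 + 1.014 + 1.98 = 58.25 kWh
Cost = 58.25 kWh × $0.175 = $10.19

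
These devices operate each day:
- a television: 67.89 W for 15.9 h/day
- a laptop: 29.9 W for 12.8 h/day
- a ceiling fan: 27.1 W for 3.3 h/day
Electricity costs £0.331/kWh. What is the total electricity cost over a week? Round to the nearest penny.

television: 67.89 W × 15.9 h × 7 d = 7,556 Wh = 7.556 kWh
laptop: 29.9 W × 12.8 h × 7 d = 2,679 Wh = 2.679 kWh
ceiling fan: 27.1 W × 3.3 h × 7 d = 626 Wh = 0.626 kWh
Total energy = 7.556 + 2.679 + 0.626 = 10.86 kWh
Cost = 10.86 kWh × £0.331 = £3.60

£3.60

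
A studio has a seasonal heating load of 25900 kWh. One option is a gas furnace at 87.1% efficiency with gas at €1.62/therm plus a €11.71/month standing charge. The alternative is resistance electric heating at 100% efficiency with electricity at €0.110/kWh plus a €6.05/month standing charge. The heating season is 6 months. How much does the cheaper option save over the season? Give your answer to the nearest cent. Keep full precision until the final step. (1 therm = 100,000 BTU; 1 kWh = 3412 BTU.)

€1171.40

Heat load = 25900 kWh × 3412 = 88,370,800 BTU
Gas: input = 88,370,800 / 0.871 = 101,459,013 BTU = 1,015 therm → 1,015 × €1.62 = €1,643.64; + 6 × €11.71 standing = €1,713.90
Electric: 88,370,800 BTU / 3412 = 25,900 kWh → × €0.110 = €2,849.00; + 6 × €6.05 standing = €2,885.30
Difference = |€1,713.90 − €2,885.30| = €1,171.40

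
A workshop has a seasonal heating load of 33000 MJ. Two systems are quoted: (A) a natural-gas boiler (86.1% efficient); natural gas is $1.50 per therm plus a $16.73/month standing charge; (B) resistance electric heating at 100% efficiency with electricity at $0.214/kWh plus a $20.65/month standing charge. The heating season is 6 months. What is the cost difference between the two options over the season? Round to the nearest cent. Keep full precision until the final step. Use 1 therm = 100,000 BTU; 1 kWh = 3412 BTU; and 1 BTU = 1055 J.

$1440.43

Heat load = 33000 MJ = 33,000,000,000 J / 1055 = 31,279,621 BTU
Gas: input = 31,279,621 / 0.861 = 36,329,409 BTU = 363.3 therm → 363.3 × $1.50 = $544.94; + 6 × $16.73 standing = $645.32
Electric: 31,279,621 BTU / 3412 = 9,168 kWh → × $0.214 = $1,961.85; + 6 × $20.65 standing = $2,085.75
Difference = |$645.32 − $2,085.75| = $1,440.43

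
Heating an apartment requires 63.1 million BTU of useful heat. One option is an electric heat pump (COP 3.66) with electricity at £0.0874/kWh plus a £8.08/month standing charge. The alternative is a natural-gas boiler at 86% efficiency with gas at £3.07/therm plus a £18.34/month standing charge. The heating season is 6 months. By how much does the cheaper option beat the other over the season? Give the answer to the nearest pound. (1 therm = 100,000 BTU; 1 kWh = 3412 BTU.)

£1872

Heat load = 63.1 × 10⁶ BTU = 63,100,000 BTU
Gas: input = 63,100,000 / 0.86 = 73,372,093 BTU = 733.7 therm → 733.7 × £3.07 = £2,252.52; + 6 × £18.34 standing = £2,362.56
Heat pump: 63,100,000 BTU / 3412 = 18,490 kWh heat; / 3.66 = 5,053 kWh in → × £0.0874 = £441.62; + 6 × £8.08 standing = £490.10
Difference = |£2,362.56 − £490.10| = £1,872.46 ≈ £1872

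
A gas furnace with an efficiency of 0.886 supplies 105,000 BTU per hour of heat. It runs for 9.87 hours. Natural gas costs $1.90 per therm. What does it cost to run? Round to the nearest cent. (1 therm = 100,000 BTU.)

Heat delivered = 105,000 BTU/h × 9.87 h = 1,036,350 BTU
Gas input = 1,036,350 / 0.886 = 1,169,695 BTU
= 1,169,695 / 100,000 = 11.7 therm
Cost = 11.7 × $1.90/therm = $22.22

$22.22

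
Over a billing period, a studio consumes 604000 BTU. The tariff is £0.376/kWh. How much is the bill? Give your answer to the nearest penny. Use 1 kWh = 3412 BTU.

£66.56

604000 BTU × (0.00029308 kWh/BTU) = 177 kWh
Cost = 177 kWh × £0.376/kWh = £66.56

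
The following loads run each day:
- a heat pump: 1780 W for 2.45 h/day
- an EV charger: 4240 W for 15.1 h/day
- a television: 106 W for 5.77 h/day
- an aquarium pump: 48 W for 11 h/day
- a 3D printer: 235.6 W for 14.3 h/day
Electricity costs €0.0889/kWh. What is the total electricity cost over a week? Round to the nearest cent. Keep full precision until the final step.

heat pump: 1780 W × 2.45 h × 7 d = 30,527 Wh = 30.53 kWh
EV charger: 4240 W × 15.1 h × 7 d = 448,168 Wh = 448.2 kWh
television: 106 W × 5.77 h × 7 d = 4,281 Wh = 4.281 kWh
aquarium pump: 48 W × 11 h × 7 d = 3,696 Wh = 3.696 kWh
3D printer: 235.6 W × 14.3 h × 7 d = 23,584 Wh = 23.58 kWh
Total energy = 30.53 + 448.2 + 4.281 + 3.696 + 23.58 = 510.3 kWh
Cost = 510.3 kWh × €0.0889 = €45.36

€45.36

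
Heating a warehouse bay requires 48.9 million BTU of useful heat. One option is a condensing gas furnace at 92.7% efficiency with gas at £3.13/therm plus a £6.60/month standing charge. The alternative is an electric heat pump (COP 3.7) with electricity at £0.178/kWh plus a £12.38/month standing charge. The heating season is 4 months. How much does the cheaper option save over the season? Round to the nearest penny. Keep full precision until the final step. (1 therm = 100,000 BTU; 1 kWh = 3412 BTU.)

Heat load = 48.9 × 10⁶ BTU = 48,900,000 BTU
Gas: input = 48,900,000 / 0.927 = 52,750,809 BTU = 527.5 therm → 527.5 × £3.13 = £1,651.10; + 4 × £6.60 standing = £1,677.50
Heat pump: 48,900,000 BTU / 3412 = 14,330 kWh heat; / 3.7 = 3,873 kWh in → × £0.178 = £689.47; + 4 × £12.38 standing = £738.99
Difference = |£1,677.50 − £738.99| = £938.51

£938.51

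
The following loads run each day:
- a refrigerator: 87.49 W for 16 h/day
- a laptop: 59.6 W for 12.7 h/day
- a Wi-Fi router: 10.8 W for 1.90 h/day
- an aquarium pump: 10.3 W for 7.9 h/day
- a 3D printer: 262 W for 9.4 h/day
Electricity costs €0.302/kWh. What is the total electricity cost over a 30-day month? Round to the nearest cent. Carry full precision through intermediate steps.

€42.78

refrigerator: 87.49 W × 16 h × 30 d = 41,995 Wh = 42 kWh
laptop: 59.6 W × 12.7 h × 30 d = 22,708 Wh = 22.71 kWh
Wi-Fi router: 10.8 W × 1.90 h × 30 d = 616 Wh = 0.6156 kWh
aquarium pump: 10.3 W × 7.9 h × 30 d = 2,441 Wh = 2.441 kWh
3D printer: 262 W × 9.4 h × 30 d = 73,884 Wh = 73.88 kWh
Total energy = 42 + 22.71 + 0.6156 + 2.441 + 73.88 = 141.6 kWh
Cost = 141.6 kWh × €0.302 = €42.78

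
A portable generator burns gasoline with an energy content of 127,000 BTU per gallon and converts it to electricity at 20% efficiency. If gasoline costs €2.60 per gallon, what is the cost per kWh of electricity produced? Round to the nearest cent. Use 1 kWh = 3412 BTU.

€0.35

Electrical output per gallon = 127,000 BTU × 0.20 / 3412 BTU/kWh = 7.444 kWh
Cost per kWh = €2.60 / 7.444 kWh = €0.349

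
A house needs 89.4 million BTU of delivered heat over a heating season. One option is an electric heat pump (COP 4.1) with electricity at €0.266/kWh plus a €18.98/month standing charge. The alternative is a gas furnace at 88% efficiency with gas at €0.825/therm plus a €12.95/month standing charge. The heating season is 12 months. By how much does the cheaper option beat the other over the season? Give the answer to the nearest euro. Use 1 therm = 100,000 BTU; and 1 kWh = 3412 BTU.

Heat load = 89.4 × 10⁶ BTU = 89,400,000 BTU
Gas: input = 89,400,000 / 0.88 = 101,590,909 BTU = 1,016 therm → 1,016 × €0.825 = €838.12; + 12 × €12.95 standing = €993.52
Heat pump: 89,400,000 BTU / 3412 = 26,200 kWh heat; / 4.1 = 6,391 kWh in → × €0.266 = €1,699.91; + 12 × €18.98 standing = €1,927.67
Difference = |€993.52 − €1,927.67| = €934.15 ≈ €934

€934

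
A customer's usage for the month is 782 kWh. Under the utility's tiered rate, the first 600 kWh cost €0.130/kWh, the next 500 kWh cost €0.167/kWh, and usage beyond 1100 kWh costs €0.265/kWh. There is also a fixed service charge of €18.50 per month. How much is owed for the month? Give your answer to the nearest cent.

First 600 kWh × €0.130 = €78.00
Next 182 kWh × €0.167 = €30.39
Remaining tier: 0 kWh (not reached)
Energy charge = €108.39; + service €18.50 = €126.89

€126.89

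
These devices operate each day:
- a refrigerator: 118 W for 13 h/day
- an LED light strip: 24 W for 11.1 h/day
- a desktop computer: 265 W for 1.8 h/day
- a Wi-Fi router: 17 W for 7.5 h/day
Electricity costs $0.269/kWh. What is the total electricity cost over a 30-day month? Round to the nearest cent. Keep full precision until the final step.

refrigerator: 118 W × 13 h × 30 d = 46,020 Wh = 46.02 kWh
LED light strip: 24 W × 11.1 h × 30 d = 7,992 Wh = 7.992 kWh
desktop computer: 265 W × 1.8 h × 30 d = 14,310 Wh = 14.31 kWh
Wi-Fi router: 17 W × 7.5 h × 30 d = 3,825 Wh = 3.825 kWh
Total energy = 46.02 + 7.992 + 14.31 + 3.825 = 72.15 kWh
Cost = 72.15 kWh × $0.269 = $19.41

$19.41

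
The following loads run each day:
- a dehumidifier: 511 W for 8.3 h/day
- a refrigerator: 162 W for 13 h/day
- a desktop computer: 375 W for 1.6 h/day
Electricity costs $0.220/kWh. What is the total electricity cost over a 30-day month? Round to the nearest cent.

dehumidifier: 511 W × 8.3 h × 30 d = 127,239 Wh = 127.2 kWh
refrigerator: 162 W × 13 h × 30 d = 63,180 Wh = 63.18 kWh
desktop computer: 375 W × 1.6 h × 30 d = 18,000 Wh = 18 kWh
Total energy = 127.2 + 63.18 + 18 = 208.4 kWh
Cost = 208.4 kWh × $0.220 = $45.85

$45.85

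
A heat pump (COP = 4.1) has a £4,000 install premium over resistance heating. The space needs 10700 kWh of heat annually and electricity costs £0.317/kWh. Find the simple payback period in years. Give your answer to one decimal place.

1.6 years

Resistance: 10700 kWh × £0.317 = £3,391.90/yr
Heat pump: 10700 / 4.1 = 2610 kWh in → × £0.317 = £827.29/yr
Annual savings = £2,564.61
Payback = £4,000 / £2,564.61 = 1.56 years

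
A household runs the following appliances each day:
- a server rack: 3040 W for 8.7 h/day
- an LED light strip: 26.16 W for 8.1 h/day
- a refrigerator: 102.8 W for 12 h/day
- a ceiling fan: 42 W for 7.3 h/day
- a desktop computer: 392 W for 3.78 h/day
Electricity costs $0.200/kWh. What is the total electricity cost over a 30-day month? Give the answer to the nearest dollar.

server rack: 3040 W × 8.7 h × 30 d = 793,440 Wh = 793.4 kWh
LED light strip: 26.16 W × 8.1 h × 30 d = 6,357 Wh = 6.357 kWh
refrigerator: 102.8 W × 12 h × 30 d = 37,008 Wh = 37.01 kWh
ceiling fan: 42 W × 7.3 h × 30 d = 9,198 Wh = 9.198 kWh
desktop computer: 392 W × 3.78 h × 30 d = 44,453 Wh = 44.45 kWh
Total energy = 793.4 + 6.357 + 37.01 + 9.198 + 44.45 = 890.5 kWh
Cost = 890.5 kWh × $0.200 = $178.09 ≈ $178

$178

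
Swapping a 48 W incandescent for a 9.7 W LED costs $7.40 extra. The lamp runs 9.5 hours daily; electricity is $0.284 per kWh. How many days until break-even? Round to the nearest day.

72 days

Power saved = 48 − 9.7 = 38.3 W
Daily energy saved = 38.3 W × 9.5 h = 363.8 Wh = 0.36385 kWh
Daily savings = 0.36385 × $0.284 = $0.1033
Payback = $7.40 / $0.1033 per day = 71.61 days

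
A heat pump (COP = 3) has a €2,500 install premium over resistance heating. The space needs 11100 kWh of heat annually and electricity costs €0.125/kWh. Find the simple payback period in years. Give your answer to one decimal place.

Resistance: 11100 kWh × €0.125 = €1,387.50/yr
Heat pump: 11100 / 3 = 3700 kWh in → × €0.125 = €462.50/yr
Annual savings = €925.00
Payback = €2,500 / €925.00 = 2.7 years

2.7 years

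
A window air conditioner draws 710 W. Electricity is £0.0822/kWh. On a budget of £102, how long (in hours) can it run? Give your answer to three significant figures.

1750 h

Energy budget = £102 / £0.0822 per kWh = 1,241 kWh = 1,240,876 Wh
Runtime = 1,240,876 Wh / 710 W = 1,748 h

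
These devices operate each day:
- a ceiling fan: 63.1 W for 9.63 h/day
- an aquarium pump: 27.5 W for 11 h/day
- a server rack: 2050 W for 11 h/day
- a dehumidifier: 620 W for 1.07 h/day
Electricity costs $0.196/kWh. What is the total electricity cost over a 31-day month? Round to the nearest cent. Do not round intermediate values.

$146.57

ceiling fan: 63.1 W × 9.63 h × 31 d = 18,837 Wh = 18.84 kWh
aquarium pump: 27.5 W × 11 h × 31 d = 9,378 Wh = 9.377 kWh
server rack: 2050 W × 11 h × 31 d = 699,050 Wh = 699 kWh
dehumidifier: 620 W × 1.07 h × 31 d = 20,565 Wh = 20.57 kWh
Total energy = 18.84 + 9.377 + 699 + 20.57 = 747.8 kWh
Cost = 747.8 kWh × $0.196 = $146.57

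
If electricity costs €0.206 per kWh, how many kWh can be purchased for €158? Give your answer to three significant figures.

767 kWh

€158 / €0.206 per kWh = 767 kWh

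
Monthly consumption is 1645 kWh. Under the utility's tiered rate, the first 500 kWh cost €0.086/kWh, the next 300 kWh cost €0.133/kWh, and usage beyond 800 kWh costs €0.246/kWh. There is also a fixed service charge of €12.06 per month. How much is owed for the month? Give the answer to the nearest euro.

First 500 kWh × €0.086 = €43.00
Next 300 kWh × €0.133 = €39.90
Remaining 845 kWh × €0.246 = €207.87
Energy charge = €290.77; + service €12.06 = €302.83 ≈ €303

€303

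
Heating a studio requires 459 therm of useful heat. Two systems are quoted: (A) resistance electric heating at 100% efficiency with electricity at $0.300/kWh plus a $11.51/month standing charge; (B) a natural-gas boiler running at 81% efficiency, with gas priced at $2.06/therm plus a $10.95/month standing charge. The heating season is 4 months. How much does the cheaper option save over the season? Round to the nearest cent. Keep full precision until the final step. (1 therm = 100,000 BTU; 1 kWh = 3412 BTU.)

Heat load = 459 therm × 100,000 = 45,900,000 BTU
Gas: input = 45,900,000 / 0.81 = 56,666,667 BTU = 566.7 therm → 566.7 × $2.06 = $1,167.33; + 4 × $10.95 standing = $1,211.13
Electric: 45,900,000 BTU / 3412 = 13,450 kWh → × $0.300 = $4,035.76; + 4 × $11.51 standing = $4,081.80
Difference = |$1,211.13 − $4,081.80| = $2,870.66

$2870.66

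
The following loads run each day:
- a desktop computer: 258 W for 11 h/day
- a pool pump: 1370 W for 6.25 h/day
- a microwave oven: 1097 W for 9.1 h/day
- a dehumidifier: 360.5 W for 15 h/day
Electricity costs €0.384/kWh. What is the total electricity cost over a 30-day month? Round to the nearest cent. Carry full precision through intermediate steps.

desktop computer: 258 W × 11 h × 30 d = 85,140 Wh = 85.14 kWh
pool pump: 1370 W × 6.25 h × 30 d = 256,875 Wh = 256.9 kWh
microwave oven: 1097 W × 9.1 h × 30 d = 299,481 Wh = 299.5 kWh
dehumidifier: 360.5 W × 15 h × 30 d = 162,225 Wh = 162.2 kWh
Total energy = 85.14 + 256.9 + 299.5 + 162.2 = 803.7 kWh
Cost = 803.7 kWh × €0.384 = €308.63

€308.63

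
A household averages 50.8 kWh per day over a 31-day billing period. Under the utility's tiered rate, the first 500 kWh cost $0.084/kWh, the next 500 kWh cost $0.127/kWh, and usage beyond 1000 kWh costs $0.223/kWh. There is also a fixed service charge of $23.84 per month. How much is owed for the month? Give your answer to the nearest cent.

Usage = 50.8 kWh/day × 31 days = 1574.8 kWh
First 500 kWh × $0.084 = $42.00
Next 500 kWh × $0.127 = $63.50
Remaining 574.8 kWh × $0.223 = $128.18
Energy charge = $233.68; + service $23.84 = $257.52

$257.52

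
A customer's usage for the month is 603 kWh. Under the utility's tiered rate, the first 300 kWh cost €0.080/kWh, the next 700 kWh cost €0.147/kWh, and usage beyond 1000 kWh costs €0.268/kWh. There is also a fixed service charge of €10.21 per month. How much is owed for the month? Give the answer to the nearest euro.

First 300 kWh × €0.080 = €24.00
Next 303 kWh × €0.147 = €44.54
Remaining tier: 0 kWh (not reached)
Energy charge = €68.54; + service €10.21 = €78.75 ≈ €79

€79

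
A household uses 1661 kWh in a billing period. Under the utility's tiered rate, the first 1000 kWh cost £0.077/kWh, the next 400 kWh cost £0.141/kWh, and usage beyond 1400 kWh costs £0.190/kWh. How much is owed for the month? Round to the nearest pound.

First 1000 kWh × £0.077 = £77.00
Next 400 kWh × £0.141 = £56.40
Remaining 261 kWh × £0.190 = £49.59
Total = £182.99 ≈ £183

£183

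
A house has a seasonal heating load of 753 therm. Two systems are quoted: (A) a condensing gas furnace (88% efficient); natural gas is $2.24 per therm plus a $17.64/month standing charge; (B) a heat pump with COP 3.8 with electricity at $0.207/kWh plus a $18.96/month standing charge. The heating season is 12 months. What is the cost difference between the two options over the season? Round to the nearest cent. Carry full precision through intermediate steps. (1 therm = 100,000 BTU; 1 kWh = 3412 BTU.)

Heat load = 753 therm × 100,000 = 75,300,000 BTU
Gas: input = 75,300,000 / 0.88 = 85,568,182 BTU = 855.7 therm → 855.7 × $2.24 = $1,916.73; + 12 × $17.64 standing = $2,128.41
Heat pump: 75,300,000 BTU / 3412 = 22,070 kWh heat; / 3.8 = 5,808 kWh in → × $0.207 = $1,202.19; + 12 × $18.96 standing = $1,429.71
Difference = |$2,128.41 − $1,429.71| = $698.70

$698.70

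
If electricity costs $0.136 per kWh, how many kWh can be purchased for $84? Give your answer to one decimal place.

$84 / $0.136 per kWh = 617.6 kWh

617.6 kWh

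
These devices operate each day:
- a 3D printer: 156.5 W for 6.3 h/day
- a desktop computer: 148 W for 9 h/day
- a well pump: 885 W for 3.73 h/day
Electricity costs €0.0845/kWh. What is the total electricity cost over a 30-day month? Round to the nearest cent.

3D printer: 156.5 W × 6.3 h × 30 d = 29,578 Wh = 29.58 kWh
desktop computer: 148 W × 9 h × 30 d = 39,960 Wh = 39.96 kWh
well pump: 885 W × 3.73 h × 30 d = 99,032 Wh = 99.03 kWh
Total energy = 29.58 + 39.96 + 99.03 = 168.6 kWh
Cost = 168.6 kWh × €0.0845 = €14.24

€14.24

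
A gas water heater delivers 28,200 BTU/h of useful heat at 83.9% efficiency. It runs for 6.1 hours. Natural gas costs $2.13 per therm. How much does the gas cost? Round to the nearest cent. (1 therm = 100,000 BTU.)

$4.37

Heat delivered = 28,200 BTU/h × 6.1 h = 172,020 BTU
Gas input = 172,020 / 0.839 = 205,030 BTU
= 205,030 / 100,000 = 2.05 therm
Cost = 2.05 × $2.13/therm = $4.37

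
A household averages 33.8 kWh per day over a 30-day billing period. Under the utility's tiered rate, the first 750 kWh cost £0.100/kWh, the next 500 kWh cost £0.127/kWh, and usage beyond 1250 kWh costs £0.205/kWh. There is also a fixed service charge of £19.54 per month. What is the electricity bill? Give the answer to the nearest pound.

Usage = 33.8 kWh/day × 30 days = 1014 kWh
First 750 kWh × £0.100 = £75.00
Next 264 kWh × £0.127 = £33.53
Remaining tier: 0 kWh (not reached)
Energy charge = £108.53; + service £19.54 = £128.07 ≈ £128

£128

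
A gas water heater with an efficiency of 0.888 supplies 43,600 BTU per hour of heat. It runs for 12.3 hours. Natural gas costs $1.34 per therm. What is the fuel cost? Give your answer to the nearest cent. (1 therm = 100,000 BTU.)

Heat delivered = 43,600 BTU/h × 12.3 h = 536,280 BTU
Gas input = 536,280 / 0.888 = 603,919 BTU
= 603,919 / 100,000 = 6.039 therm
Cost = 6.039 × $1.34/therm = $8.09

$8.09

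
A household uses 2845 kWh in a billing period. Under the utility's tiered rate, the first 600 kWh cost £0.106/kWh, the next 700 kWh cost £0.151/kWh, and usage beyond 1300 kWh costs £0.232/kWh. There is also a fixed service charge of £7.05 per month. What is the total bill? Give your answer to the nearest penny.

First 600 kWh × £0.106 = £63.60
Next 700 kWh × £0.151 = £105.70
Remaining 1545 kWh × £0.232 = £358.44
Energy charge = £527.74; + service £7.05 = £534.79

£534.79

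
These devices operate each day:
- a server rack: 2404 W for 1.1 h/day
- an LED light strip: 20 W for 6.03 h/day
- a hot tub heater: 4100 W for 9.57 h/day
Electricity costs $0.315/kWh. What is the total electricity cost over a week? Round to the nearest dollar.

$93

server rack: 2404 W × 1.1 h × 7 d = 18,511 Wh = 18.51 kWh
LED light strip: 20 W × 6.03 h × 7 d = 844 Wh = 0.8442 kWh
hot tub heater: 4100 W × 9.57 h × 7 d = 274,659 Wh = 274.7 kWh
Total energy = 18.51 + 0.8442 + 274.7 = 294 kWh
Cost = 294 kWh × $0.315 = $92.61 ≈ $93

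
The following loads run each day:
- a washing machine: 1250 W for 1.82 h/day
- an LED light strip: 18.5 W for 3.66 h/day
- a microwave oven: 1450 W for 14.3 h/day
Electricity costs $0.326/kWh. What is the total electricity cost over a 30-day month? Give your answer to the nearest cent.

washing machine: 1250 W × 1.82 h × 30 d = 68,250 Wh = 68.25 kWh
LED light strip: 18.5 W × 3.66 h × 30 d = 2,031 Wh = 2.031 kWh
microwave oven: 1450 W × 14.3 h × 30 d = 622,050 Wh = 622 kWh
Total energy = 68.25 + 2.031 + 622 = 692.3 kWh
Cost = 692.3 kWh × $0.326 = $225.70

$225.70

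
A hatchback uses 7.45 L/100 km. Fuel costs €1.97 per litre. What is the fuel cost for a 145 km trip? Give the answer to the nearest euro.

Fuel = 7.45 L/100 km × 145 km / 100 = 10.8 L
Cost = 10.8 L × €1.97/L = €21.28 ≈ €21

€21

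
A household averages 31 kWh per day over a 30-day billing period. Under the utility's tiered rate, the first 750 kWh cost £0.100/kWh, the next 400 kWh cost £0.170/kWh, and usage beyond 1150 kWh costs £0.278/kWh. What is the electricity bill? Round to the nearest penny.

£105.60

Usage = 31 kWh/day × 30 days = 930 kWh
First 750 kWh × £0.100 = £75.00
Next 180 kWh × £0.170 = £30.60
Remaining tier: 0 kWh (not reached)
Total = £105.60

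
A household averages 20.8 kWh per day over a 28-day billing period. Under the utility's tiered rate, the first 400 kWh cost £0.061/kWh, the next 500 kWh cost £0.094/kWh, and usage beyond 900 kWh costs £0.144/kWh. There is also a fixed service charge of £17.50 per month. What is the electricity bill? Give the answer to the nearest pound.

£59

Usage = 20.8 kWh/day × 28 days = 582.4 kWh
First 400 kWh × £0.061 = £24.40
Next 182.4 kWh × £0.094 = £17.15
Remaining tier: 0 kWh (not reached)
Energy charge = £41.55; + service £17.50 = £59.05 ≈ £59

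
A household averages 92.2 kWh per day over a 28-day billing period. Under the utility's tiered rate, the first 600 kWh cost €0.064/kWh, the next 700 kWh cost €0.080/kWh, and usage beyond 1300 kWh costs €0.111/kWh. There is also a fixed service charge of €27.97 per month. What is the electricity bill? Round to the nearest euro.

€265

Usage = 92.2 kWh/day × 28 days = 2581.6 kWh
First 600 kWh × €0.064 = €38.40
Next 700 kWh × €0.080 = €56.00
Remaining 1281.6 kWh × €0.111 = €142.26
Energy charge = €236.66; + service €27.97 = €264.63 ≈ €265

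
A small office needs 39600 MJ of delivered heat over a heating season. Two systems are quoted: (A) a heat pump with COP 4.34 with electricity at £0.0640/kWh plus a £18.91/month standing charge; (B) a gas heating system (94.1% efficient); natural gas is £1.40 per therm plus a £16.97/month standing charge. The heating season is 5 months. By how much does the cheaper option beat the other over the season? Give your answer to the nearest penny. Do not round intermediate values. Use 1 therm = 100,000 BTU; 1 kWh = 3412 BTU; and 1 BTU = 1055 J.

£386.52

Heat load = 39600 MJ = 39,600,000,000 J / 1055 = 37,535,545 BTU
Gas: input = 37,535,545 / 0.941 = 39,888,996 BTU = 398.9 therm → 398.9 × £1.40 = £558.45; + 5 × £16.97 standing = £643.30
Heat pump: 37,535,545 BTU / 3412 = 11,000 kWh heat; / 4.34 = 2,535 kWh in → × £0.0640 = £162.23; + 5 × £18.91 standing = £256.78
Difference = |£643.30 − £256.78| = £386.52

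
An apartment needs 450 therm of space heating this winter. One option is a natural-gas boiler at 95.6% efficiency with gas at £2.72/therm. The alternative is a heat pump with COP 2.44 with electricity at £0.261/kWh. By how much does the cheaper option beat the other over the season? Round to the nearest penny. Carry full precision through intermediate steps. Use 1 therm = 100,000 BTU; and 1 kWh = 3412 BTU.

£130.43

Heat load = 450 therm × 100,000 = 45,000,000 BTU
Gas: input = 45,000,000 / 0.956 = 47,071,130 BTU = 470.7 therm → 470.7 × £2.72 = £1,280.33
Heat pump: 45,000,000 BTU / 3412 = 13,190 kWh heat; / 2.44 = 5,405 kWh in → × £0.261 = £1,410.76
Difference = |£1,280.33 − £1,410.76| = £130.43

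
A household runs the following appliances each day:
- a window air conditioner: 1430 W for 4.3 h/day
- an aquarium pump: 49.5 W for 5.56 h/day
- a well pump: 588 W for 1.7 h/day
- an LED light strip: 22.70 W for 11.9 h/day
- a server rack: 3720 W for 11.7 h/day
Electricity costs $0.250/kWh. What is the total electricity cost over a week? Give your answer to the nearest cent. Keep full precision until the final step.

window air conditioner: 1430 W × 4.3 h × 7 d = 43,043 Wh = 43.04 kWh
aquarium pump: 49.5 W × 5.56 h × 7 d = 1,927 Wh = 1.927 kWh
well pump: 588 W × 1.7 h × 7 d = 6,997 Wh = 6.997 kWh
LED light strip: 22.70 W × 11.9 h × 7 d = 1,891 Wh = 1.891 kWh
server rack: 3720 W × 11.7 h × 7 d = 304,668 Wh = 304.7 kWh
Total energy = 43.04 + 1.927 + 6.997 + 1.891 + 304.7 = 358.5 kWh
Cost = 358.5 kWh × $0.250 = $89.63

$89.63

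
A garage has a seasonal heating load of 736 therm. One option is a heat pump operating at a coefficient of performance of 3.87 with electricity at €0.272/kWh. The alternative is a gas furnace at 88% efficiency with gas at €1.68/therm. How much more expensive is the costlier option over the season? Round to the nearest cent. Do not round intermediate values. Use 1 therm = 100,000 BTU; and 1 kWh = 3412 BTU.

Heat load = 736 therm × 100,000 = 73,600,000 BTU
Gas: input = 73,600,000 / 0.880 = 83,636,364 BTU = 836.4 therm → 836.4 × €1.68 = €1,405.09
Heat pump: 73,600,000 BTU / 3412 = 21,570 kWh heat; / 3.87 = 5,574 kWh in → × €0.272 = €1,516.10
Difference = |€1,405.09 − €1,516.10| = €111.01

€111.01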